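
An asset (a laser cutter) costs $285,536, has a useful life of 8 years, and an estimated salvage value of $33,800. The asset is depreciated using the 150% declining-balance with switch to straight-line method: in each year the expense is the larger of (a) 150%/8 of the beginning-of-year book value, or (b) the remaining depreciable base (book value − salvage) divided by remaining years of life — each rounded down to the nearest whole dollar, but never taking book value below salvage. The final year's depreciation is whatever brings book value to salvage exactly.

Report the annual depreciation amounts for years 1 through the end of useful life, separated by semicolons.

Depreciable base = $285,536 − $33,800 = $251,736.
Year 1: DB = ⌊$285,536 × 150%/8⌋ = $53,538; SL = ⌊$251,736/8⌋ = $31,467 → take DB $53,538. Book value $231,998.
Year 2: DB = ⌊$231,998 × 150%/8⌋ = $43,499; SL = ⌊$198,198/7⌋ = $28,314 → take DB $43,499. Book value $188,499.
Year 3: DB = ⌊$188,499 × 150%/8⌋ = $35,343; SL = ⌊$154,699/6⌋ = $25,783 → take DB $35,343. Book value $153,156.
Year 4: DB = ⌊$153,156 × 150%/8⌋ = $28,716; SL = ⌊$119,356/5⌋ = $23,871 → take DB $28,716. Book value $124,440.
Year 5: DB = ⌊$124,440 × 150%/8⌋ = $23,332; SL = ⌊$90,640/4⌋ = $22,660 → take DB $23,332. Book value $101,108.
Year 6: DB = ⌊$101,108 × 150%/8⌋ = $18,957; SL = ⌊$67,308/3⌋ = $22,436 → take SL $22,436. Book value $78,672.
Year 7: DB = ⌊$78,672 × 150%/8⌋ = $14,751; SL = ⌊$44,872/2⌋ = $22,436 → take SL $22,436. Book value $56,236.
Year 8 (final): $56,236 − $33,800 = $22,436. Book value $33,800.

$53,538; $43,499; $35,343; $28,716; $23,332; $22,436; $22,436; $22,436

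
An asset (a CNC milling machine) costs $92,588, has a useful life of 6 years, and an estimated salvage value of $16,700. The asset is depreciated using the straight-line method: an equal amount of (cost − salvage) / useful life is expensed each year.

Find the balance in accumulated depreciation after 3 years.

Depreciable base = $92,588 − $16,700 = $75,888.
Annual expense = $75,888 / 6 = $12,648.
End of year 1: book value $79,940.
End of year 2: book value $67,292.
End of year 3: book value $54,644.
Accumulated through year 3 = $92,588 − $54,644 = $37,944.

$37,944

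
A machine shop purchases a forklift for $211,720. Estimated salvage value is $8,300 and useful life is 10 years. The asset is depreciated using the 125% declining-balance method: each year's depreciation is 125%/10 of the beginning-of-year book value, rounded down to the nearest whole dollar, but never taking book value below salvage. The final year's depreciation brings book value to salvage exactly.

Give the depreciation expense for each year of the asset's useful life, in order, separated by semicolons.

Depreciable base = $211,720 − $8,300 = $203,420.
Year 1: ⌊$211,720 × 125%/10⌋ = $26,465. Book value $185,255.
Year 2: ⌊$185,255 × 125%/10⌋ = $23,156. Book value $162,099.
Year 3: ⌊$162,099 × 125%/10⌋ = $20,262. Book value $141,837.
Year 4: ⌊$141,837 × 125%/10⌋ = $17,729. Book value $124,108.
Year 5: ⌊$124,108 × 125%/10⌋ = $15,513. Book value $108,595.
Year 6: ⌊$108,595 × 125%/10⌋ = $13,574. Book value $95,021.
Year 7: ⌊$95,021 × 125%/10⌋ = $11,877. Book value $83,144.
Year 8: ⌊$83,144 × 125%/10⌋ = $10,393. Book value $72,751.
Year 9: ⌊$72,751 × 125%/10⌋ = $9,093. Book value $63,658.
Year 10 (final): $63,658 − $8,300 = $55,358. Book value $8,300.

$26,465; $23,156; $20,262; $17,729; $15,513; $13,574; $11,877; $10,393; $9,093; $55,358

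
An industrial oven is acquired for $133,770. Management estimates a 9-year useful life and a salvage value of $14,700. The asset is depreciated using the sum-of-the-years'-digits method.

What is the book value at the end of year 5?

Depreciable base = $133,770 − $14,700 = $119,070.
Sum of the years' digits = 9+8+7+6+5+4+3+2+1 = 45.
Year 1: $119,070 × 9/45 = $23,814. Book value $109,956.
Year 2: $119,070 × 8/45 = $21,168. Book value $88,788.
Year 3: $119,070 × 7/45 = $18,522. Book value $70,266.
Year 4: $119,070 × 6/45 = $15,876. Book value $54,390.
Year 5: $119,070 × 5/45 = $13,230. Book value $41,160.

$41,160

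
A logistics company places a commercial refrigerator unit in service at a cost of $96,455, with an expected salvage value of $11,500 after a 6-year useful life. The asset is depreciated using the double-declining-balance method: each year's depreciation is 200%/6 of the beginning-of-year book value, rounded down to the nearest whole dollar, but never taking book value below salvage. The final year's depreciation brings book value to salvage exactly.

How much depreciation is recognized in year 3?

Depreciable base = $96,455 − $11,500 = $84,955.
Year 1: ⌊$96,455 × 200%/6⌋ = $32,151. Book value $64,304.
Year 2: ⌊$64,304 × 200%/6⌋ = $21,434. Book value $42,870.
Year 3: ⌊$42,870 × 200%/6⌋ = $14,290. Book value $28,580.

$14,290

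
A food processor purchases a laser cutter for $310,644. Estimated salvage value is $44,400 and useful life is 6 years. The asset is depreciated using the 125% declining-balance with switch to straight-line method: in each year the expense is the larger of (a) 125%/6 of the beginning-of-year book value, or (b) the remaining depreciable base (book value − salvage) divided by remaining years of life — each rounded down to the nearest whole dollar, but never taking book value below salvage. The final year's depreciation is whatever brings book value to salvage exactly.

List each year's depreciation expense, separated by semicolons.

$64,717; $51,234; $40,561; $36,577; $36,577; $36,578

Depreciable base = $310,644 − $44,400 = $266,244.
Year 1: DB = ⌊$310,644 × 125%/6⌋ = $64,717; SL = ⌊$266,244/6⌋ = $44,374 → take DB $64,717. Book value $245,927.
Year 2: DB = ⌊$245,927 × 125%/6⌋ = $51,234; SL = ⌊$201,527/5⌋ = $40,305 → take DB $51,234. Book value $194,693.
Year 3: DB = ⌊$194,693 × 125%/6⌋ = $40,561; SL = ⌊$150,293/4⌋ = $37,573 → take DB $40,561. Book value $154,132.
Year 4: DB = ⌊$154,132 × 125%/6⌋ = $32,110; SL = ⌊$109,732/3⌋ = $36,577 → take SL $36,577. Book value $117,555.
Year 5: DB = ⌊$117,555 × 125%/6⌋ = $24,490; SL = ⌊$73,155/2⌋ = $36,577 → take SL $36,577. Book value $80,978.
Year 6 (final): $80,978 − $44,400 = $36,578. Book value $44,400.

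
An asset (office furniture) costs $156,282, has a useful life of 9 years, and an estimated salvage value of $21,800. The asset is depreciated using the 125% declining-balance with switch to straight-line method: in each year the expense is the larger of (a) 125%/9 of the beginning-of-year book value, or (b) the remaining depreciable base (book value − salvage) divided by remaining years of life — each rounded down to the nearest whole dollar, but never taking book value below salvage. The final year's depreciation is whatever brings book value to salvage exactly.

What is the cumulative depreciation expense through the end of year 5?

$83,176

Depreciable base = $156,282 − $21,800 = $134,482.
Year 1: DB = ⌊$156,282 × 125%/9⌋ = $21,705; SL = ⌊$134,482/9⌋ = $14,942 → take DB $21,705. Book value $134,577.
Year 2: DB = ⌊$134,577 × 125%/9⌋ = $18,691; SL = ⌊$112,777/8⌋ = $14,097 → take DB $18,691. Book value $115,886.
Year 3: DB = ⌊$115,886 × 125%/9⌋ = $16,095; SL = ⌊$94,086/7⌋ = $13,440 → take DB $16,095. Book value $99,791.
Year 4: DB = ⌊$99,791 × 125%/9⌋ = $13,859; SL = ⌊$77,991/6⌋ = $12,998 → take DB $13,859. Book value $85,932.
Year 5: DB = ⌊$85,932 × 125%/9⌋ = $11,935; SL = ⌊$64,132/5⌋ = $12,826 → take SL $12,826. Book value $73,106.
Accumulated through year 5 = $156,282 − $73,106 = $83,176.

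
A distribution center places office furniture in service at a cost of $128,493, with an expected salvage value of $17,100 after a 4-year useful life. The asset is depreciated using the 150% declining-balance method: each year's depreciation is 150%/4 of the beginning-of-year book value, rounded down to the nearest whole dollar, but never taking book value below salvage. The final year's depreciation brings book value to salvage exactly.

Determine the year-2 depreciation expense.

Depreciable base = $128,493 − $17,100 = $111,393.
Year 1: ⌊$128,493 × 150%/4⌋ = $48,184. Book value $80,309.
Year 2: ⌊$80,309 × 150%/4⌋ = $30,115. Book value $50,194.

$30,115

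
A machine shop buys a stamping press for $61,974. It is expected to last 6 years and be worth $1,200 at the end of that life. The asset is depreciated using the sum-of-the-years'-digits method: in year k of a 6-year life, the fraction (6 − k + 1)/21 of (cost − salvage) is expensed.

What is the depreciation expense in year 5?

Depreciable base = $61,974 − $1,200 = $60,774.
Sum of the years' digits = 6+5+4+3+2+1 = 21.
Year 1: $60,774 × 6/21 = $17,364. Book value $44,610.
Year 2: $60,774 × 5/21 = $14,470. Book value $30,140.
Year 3: $60,774 × 4/21 = $11,576. Book value $18,564.
Year 4: $60,774 × 3/21 = $8,682. Book value $9,882.
Year 5: $60,774 × 2/21 = $5,788. Book value $4,094.

$5,788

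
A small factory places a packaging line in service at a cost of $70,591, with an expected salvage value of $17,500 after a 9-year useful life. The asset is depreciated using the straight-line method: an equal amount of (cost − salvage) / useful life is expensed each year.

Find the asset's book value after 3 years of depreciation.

Depreciable base = $70,591 − $17,500 = $53,091.
Annual expense = $53,091 / 9 = $5,899.
End of year 1: book value $64,692.
End of year 2: book value $58,793.
End of year 3: book value $52,894.

$52,894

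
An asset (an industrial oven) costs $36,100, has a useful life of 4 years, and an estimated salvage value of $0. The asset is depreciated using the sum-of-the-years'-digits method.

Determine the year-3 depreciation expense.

$7,220

Depreciable base = $36,100 − $0 = $36,100.
Sum of the years' digits = 4+3+2+1 = 10.
Year 1: $36,100 × 4/10 = $14,440. Book value $21,660.
Year 2: $36,100 × 3/10 = $10,830. Book value $10,830.
Year 3: $36,100 × 2/10 = $7,220. Book value $3,610.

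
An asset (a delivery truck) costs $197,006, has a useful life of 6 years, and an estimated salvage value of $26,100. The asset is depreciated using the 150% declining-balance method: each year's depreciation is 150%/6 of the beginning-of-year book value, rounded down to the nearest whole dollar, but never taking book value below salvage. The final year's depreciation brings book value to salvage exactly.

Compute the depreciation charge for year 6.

Depreciable base = $197,006 − $26,100 = $170,906.
Year 1: ⌊$197,006 × 150%/6⌋ = $49,251. Book value $147,755.
Year 2: ⌊$147,755 × 150%/6⌋ = $36,938. Book value $110,817.
Year 3: ⌊$110,817 × 150%/6⌋ = $27,704. Book value $83,113.
Year 4: ⌊$83,113 × 150%/6⌋ = $20,778. Book value $62,335.
Year 5: ⌊$62,335 × 150%/6⌋ = $15,583. Book value $46,752.
Year 6 (final): $46,752 − $26,100 = $20,652. Book value $26,100.

$20,652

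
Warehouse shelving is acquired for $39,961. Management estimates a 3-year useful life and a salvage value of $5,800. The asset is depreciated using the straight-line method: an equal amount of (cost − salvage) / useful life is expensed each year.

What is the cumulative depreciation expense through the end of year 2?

Depreciable base = $39,961 − $5,800 = $34,161.
Annual expense = $34,161 / 3 = $11,387.
End of year 1: book value $28,574.
End of year 2: book value $17,187.
Accumulated through year 2 = $39,961 − $17,187 = $22,774.

$22,774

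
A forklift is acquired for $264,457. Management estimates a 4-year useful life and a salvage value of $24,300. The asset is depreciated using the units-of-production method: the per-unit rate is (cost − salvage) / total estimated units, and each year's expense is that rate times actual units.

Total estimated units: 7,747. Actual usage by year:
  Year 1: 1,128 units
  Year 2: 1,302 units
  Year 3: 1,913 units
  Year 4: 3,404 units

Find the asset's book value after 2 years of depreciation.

Depreciable base = $264,457 − $24,300 = $240,157.
Rate = $240,157 / 7,747 units = $31 per unit.
Year 1: 1,128 × $31 = $34,968. Book value $229,489.
Year 2: 1,302 × $31 = $40,362. Book value $189,127.

$189,127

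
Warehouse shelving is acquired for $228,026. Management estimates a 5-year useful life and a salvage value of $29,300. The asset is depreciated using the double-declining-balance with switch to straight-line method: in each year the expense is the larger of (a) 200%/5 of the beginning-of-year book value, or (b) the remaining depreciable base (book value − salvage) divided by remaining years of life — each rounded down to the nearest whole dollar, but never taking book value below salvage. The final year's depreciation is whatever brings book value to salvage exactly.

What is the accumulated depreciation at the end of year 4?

Depreciable base = $228,026 − $29,300 = $198,726.
Year 1: DB = ⌊$228,026 × 200%/5⌋ = $91,210; SL = ⌊$198,726/5⌋ = $39,745 → take DB $91,210. Book value $136,816.
Year 2: DB = ⌊$136,816 × 200%/5⌋ = $54,726; SL = ⌊$107,516/4⌋ = $26,879 → take DB $54,726. Book value $82,090.
Year 3: DB = ⌊$82,090 × 200%/5⌋ = $32,836; SL = ⌊$52,790/3⌋ = $17,596 → take DB $32,836. Book value $49,254.
Year 4: DB = ⌊$49,254 × 200%/5⌋ = $19,701; SL = ⌊$19,954/2⌋ = $9,977 → take DB $19,701. Book value $29,553.
Accumulated through year 4 = $228,026 − $29,553 = $198,473.

$198,473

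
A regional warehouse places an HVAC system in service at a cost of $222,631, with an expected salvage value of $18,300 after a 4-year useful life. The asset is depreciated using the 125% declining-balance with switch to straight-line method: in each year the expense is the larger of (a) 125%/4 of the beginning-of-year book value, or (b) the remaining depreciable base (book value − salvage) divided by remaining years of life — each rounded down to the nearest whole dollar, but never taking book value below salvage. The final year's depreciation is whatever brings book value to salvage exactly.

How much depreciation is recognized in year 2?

Depreciable base = $222,631 − $18,300 = $204,331.
Year 1: DB = ⌊$222,631 × 125%/4⌋ = $69,572; SL = ⌊$204,331/4⌋ = $51,082 → take DB $69,572. Book value $153,059.
Year 2: DB = ⌊$153,059 × 125%/4⌋ = $47,830; SL = ⌊$134,759/3⌋ = $44,919 → take DB $47,830. Book value $105,229.

$47,830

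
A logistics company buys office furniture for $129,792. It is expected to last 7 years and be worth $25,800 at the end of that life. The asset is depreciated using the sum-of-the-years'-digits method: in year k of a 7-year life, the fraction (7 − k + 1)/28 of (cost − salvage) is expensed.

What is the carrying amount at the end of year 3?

Depreciable base = $129,792 − $25,800 = $103,992.
Sum of the years' digits = 7+6+5+4+3+2+1 = 28.
Year 1: $103,992 × 7/28 = $25,998. Book value $103,794.
Year 2: $103,992 × 6/28 = $22,284. Book value $81,510.
Year 3: $103,992 × 5/28 = $18,570. Book value $62,940.

$62,940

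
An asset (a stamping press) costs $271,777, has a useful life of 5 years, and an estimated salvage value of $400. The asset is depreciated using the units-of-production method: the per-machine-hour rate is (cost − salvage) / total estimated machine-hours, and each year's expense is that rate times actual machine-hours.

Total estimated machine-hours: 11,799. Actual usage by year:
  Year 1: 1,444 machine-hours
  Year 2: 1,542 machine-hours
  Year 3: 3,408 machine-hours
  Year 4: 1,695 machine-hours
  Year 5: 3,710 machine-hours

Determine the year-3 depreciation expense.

Depreciable base = $271,777 − $400 = $271,377.
Rate = $271,377 / 11,799 machine-hours = $23 per machine-hour.
Year 1: 1,444 × $23 = $33,212. Book value $238,565.
Year 2: 1,542 × $23 = $35,466. Book value $203,099.
Year 3: 3,408 × $23 = $78,384. Book value $124,715.

$78,384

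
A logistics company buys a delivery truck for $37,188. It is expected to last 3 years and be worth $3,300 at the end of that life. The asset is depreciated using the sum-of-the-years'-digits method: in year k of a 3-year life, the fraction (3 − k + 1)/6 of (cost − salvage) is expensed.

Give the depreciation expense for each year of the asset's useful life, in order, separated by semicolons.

$16,944; $11,296; $5,648

Depreciable base = $37,188 − $3,300 = $33,888.
Sum of the years' digits = 3+2+1 = 6.
Year 1: $33,888 × 3/6 = $16,944. Book value $20,244.
Year 2: $33,888 × 2/6 = $11,296. Book value $8,948.
Year 3: $33,888 × 1/6 = $5,648. Book value $3,300.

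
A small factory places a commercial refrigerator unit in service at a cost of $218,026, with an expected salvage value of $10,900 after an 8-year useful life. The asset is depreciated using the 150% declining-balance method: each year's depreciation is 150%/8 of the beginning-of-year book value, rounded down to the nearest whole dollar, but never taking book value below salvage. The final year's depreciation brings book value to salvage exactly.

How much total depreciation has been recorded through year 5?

$140,823

Depreciable base = $218,026 − $10,900 = $207,126.
Year 1: ⌊$218,026 × 150%/8⌋ = $40,879. Book value $177,147.
Year 2: ⌊$177,147 × 150%/8⌋ = $33,215. Book value $143,932.
Year 3: ⌊$143,932 × 150%/8⌋ = $26,987. Book value $116,945.
Year 4: ⌊$116,945 × 150%/8⌋ = $21,927. Book value $95,018.
Year 5: ⌊$95,018 × 150%/8⌋ = $17,815. Book value $77,203.
Accumulated through year 5 = $218,026 − $77,203 = $140,823.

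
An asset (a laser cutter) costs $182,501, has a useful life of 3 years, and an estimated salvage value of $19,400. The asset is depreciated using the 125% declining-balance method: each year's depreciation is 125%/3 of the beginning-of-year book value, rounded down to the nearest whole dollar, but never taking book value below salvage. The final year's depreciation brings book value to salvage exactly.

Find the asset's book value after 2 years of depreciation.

Depreciable base = $182,501 − $19,400 = $163,101.
Year 1: ⌊$182,501 × 125%/3⌋ = $76,042. Book value $106,459.
Year 2: ⌊$106,459 × 125%/3⌋ = $44,357. Book value $62,102.

$62,102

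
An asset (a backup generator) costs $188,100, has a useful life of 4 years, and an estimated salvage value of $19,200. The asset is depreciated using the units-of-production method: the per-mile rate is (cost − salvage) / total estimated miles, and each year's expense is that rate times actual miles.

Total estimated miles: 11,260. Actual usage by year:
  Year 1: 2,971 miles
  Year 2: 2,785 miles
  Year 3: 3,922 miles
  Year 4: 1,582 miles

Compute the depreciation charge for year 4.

$23,730

Depreciable base = $188,100 − $19,200 = $168,900.
Rate = $168,900 / 11,260 miles = $15 per mile.
Year 1: 2,971 × $15 = $44,565. Book value $143,535.
Year 2: 2,785 × $15 = $41,775. Book value $101,760.
Year 3: 3,922 × $15 = $58,830. Book value $42,930.
Year 4: 1,582 × $15 = $23,730. Book value $19,200.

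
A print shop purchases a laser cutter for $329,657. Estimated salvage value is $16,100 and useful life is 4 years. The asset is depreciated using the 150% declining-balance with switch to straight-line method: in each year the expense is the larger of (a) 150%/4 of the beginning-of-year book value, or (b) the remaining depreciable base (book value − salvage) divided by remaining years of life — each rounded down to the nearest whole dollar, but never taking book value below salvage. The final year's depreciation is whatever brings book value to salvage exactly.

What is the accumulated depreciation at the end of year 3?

$257,220

Depreciable base = $329,657 − $16,100 = $313,557.
Year 1: DB = ⌊$329,657 × 150%/4⌋ = $123,621; SL = ⌊$313,557/4⌋ = $78,389 → take DB $123,621. Book value $206,036.
Year 2: DB = ⌊$206,036 × 150%/4⌋ = $77,263; SL = ⌊$189,936/3⌋ = $63,312 → take DB $77,263. Book value $128,773.
Year 3: DB = ⌊$128,773 × 150%/4⌋ = $48,289; SL = ⌊$112,673/2⌋ = $56,336 → take SL $56,336. Book value $72,437.
Accumulated through year 3 = $329,657 − $72,437 = $257,220.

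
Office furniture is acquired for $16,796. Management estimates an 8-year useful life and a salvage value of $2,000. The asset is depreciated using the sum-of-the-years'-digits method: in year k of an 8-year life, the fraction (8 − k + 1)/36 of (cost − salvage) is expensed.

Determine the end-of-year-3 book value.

Depreciable base = $16,796 − $2,000 = $14,796.
Sum of the years' digits = 8+7+6+5+4+3+2+1 = 36.
Year 1: $14,796 × 8/36 = $3,288. Book value $13,508.
Year 2: $14,796 × 7/36 = $2,877. Book value $10,631.
Year 3: $14,796 × 6/36 = $2,466. Book value $8,165.

$8,165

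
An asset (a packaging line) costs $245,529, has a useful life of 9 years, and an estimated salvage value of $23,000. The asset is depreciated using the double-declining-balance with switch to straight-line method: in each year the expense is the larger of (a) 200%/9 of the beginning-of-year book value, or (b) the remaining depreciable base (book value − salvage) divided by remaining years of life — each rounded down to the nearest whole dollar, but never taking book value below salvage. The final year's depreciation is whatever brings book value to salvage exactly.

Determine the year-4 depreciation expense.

$25,672

Depreciable base = $245,529 − $23,000 = $222,529.
Year 1: DB = ⌊$245,529 × 200%/9⌋ = $54,562; SL = ⌊$222,529/9⌋ = $24,725 → take DB $54,562. Book value $190,967.
Year 2: DB = ⌊$190,967 × 200%/9⌋ = $42,437; SL = ⌊$167,967/8⌋ = $20,995 → take DB $42,437. Book value $148,530.
Year 3: DB = ⌊$148,530 × 200%/9⌋ = $33,006; SL = ⌊$125,530/7⌋ = $17,932 → take DB $33,006. Book value $115,524.
Year 4: DB = ⌊$115,524 × 200%/9⌋ = $25,672; SL = ⌊$92,524/6⌋ = $15,420 → take DB $25,672. Book value $89,852.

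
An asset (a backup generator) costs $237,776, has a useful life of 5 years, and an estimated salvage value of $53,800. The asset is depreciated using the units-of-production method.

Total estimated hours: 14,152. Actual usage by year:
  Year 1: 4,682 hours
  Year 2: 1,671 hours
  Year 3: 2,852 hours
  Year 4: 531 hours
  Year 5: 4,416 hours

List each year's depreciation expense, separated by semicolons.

$60,866; $21,723; $37,076; $6,903; $57,408

Depreciable base = $237,776 − $53,800 = $183,976.
Rate = $183,976 / 14,152 hours = $13 per hour.
Year 1: 4,682 × $13 = $60,866. Book value $176,910.
Year 2: 1,671 × $13 = $21,723. Book value $155,187.
Year 3: 2,852 × $13 = $37,076. Book value $118,111.
Year 4: 531 × $13 = $6,903. Book value $111,208.
Year 5: 4,416 × $13 = $57,408. Book value $53,800.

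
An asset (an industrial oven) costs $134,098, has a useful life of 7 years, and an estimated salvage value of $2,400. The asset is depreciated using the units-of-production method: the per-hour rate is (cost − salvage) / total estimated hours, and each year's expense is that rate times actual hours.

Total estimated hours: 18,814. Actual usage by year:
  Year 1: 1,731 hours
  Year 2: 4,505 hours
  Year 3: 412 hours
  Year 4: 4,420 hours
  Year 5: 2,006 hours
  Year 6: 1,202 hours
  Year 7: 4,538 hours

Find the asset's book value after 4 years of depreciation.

Depreciable base = $134,098 − $2,400 = $131,698.
Rate = $131,698 / 18,814 hours = $7 per hour.
Year 1: 1,731 × $7 = $12,117. Book value $121,981.
Year 2: 4,505 × $7 = $31,535. Book value $90,446.
Year 3: 412 × $7 = $2,884. Book value $87,562.
Year 4: 4,420 × $7 = $30,940. Book value $56,622.

$56,622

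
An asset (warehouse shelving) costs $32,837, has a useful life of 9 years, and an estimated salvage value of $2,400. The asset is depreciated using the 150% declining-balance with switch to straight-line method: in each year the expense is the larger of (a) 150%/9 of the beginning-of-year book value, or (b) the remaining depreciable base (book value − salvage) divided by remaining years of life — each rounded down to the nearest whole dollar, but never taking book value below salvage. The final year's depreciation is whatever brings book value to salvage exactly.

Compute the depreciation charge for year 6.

$2,687

Depreciable base = $32,837 − $2,400 = $30,437.
Year 1: DB = ⌊$32,837 × 150%/9⌋ = $5,472; SL = ⌊$30,437/9⌋ = $3,381 → take DB $5,472. Book value $27,365.
Year 2: DB = ⌊$27,365 × 150%/9⌋ = $4,560; SL = ⌊$24,965/8⌋ = $3,120 → take DB $4,560. Book value $22,805.
Year 3: DB = ⌊$22,805 × 150%/9⌋ = $3,800; SL = ⌊$20,405/7⌋ = $2,915 → take DB $3,800. Book value $19,005.
Year 4: DB = ⌊$19,005 × 150%/9⌋ = $3,167; SL = ⌊$16,605/6⌋ = $2,767 → take DB $3,167. Book value $15,838.
Year 5: DB = ⌊$15,838 × 150%/9⌋ = $2,639; SL = ⌊$13,438/5⌋ = $2,687 → take SL $2,687. Book value $13,151.
Year 6: DB = ⌊$13,151 × 150%/9⌋ = $2,191; SL = ⌊$10,751/4⌋ = $2,687 → take SL $2,687. Book value $10,464.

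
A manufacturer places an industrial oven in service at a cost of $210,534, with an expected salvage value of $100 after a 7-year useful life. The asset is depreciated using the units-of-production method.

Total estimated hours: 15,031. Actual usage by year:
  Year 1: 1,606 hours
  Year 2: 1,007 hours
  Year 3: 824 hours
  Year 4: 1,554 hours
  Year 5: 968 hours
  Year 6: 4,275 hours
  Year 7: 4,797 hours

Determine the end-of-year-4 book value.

Depreciable base = $210,534 − $100 = $210,434.
Rate = $210,434 / 15,031 hours = $14 per hour.
Year 1: 1,606 × $14 = $22,484. Book value $188,050.
Year 2: 1,007 × $14 = $14,098. Book value $173,952.
Year 3: 824 × $14 = $11,536. Book value $162,416.
Year 4: 1,554 × $14 = $21,756. Book value $140,660.

$140,660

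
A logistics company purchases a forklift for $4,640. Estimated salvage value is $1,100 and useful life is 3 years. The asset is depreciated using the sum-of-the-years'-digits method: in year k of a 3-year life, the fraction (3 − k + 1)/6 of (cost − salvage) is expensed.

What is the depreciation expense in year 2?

$1,180

Depreciable base = $4,640 − $1,100 = $3,540.
Sum of the years' digits = 3+2+1 = 6.
Year 1: $3,540 × 3/6 = $1,770. Book value $2,870.
Year 2: $3,540 × 2/6 = $1,180. Book value $1,690.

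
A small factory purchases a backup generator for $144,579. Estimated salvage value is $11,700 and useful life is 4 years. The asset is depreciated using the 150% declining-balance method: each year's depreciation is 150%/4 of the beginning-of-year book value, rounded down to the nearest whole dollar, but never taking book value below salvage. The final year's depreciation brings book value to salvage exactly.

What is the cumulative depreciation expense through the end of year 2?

Depreciable base = $144,579 − $11,700 = $132,879.
Year 1: ⌊$144,579 × 150%/4⌋ = $54,217. Book value $90,362.
Year 2: ⌊$90,362 × 150%/4⌋ = $33,885. Book value $56,477.
Accumulated through year 2 = $144,579 − $56,477 = $88,102.

$88,102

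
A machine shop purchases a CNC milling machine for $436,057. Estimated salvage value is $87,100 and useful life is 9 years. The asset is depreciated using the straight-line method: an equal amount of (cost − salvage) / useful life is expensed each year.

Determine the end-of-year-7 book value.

Depreciable base = $436,057 − $87,100 = $348,957.
Annual expense = $348,957 / 9 = $38,773.
End of year 1: book value $397,284.
End of year 2: book value $358,511.
End of year 3: book value $319,738.
End of year 4: book value $280,965.
End of year 5: book value $242,192.
End of year 6: book value $203,419.
End of year 7: book value $164,646.

$164,646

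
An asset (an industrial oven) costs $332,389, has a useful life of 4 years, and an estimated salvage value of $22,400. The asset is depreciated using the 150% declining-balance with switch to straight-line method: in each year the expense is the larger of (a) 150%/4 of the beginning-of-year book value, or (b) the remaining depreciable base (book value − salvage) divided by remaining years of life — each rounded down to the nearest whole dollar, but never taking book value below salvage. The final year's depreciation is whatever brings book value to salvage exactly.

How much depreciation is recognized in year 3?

Depreciable base = $332,389 − $22,400 = $309,989.
Year 1: DB = ⌊$332,389 × 150%/4⌋ = $124,645; SL = ⌊$309,989/4⌋ = $77,497 → take DB $124,645. Book value $207,744.
Year 2: DB = ⌊$207,744 × 150%/4⌋ = $77,904; SL = ⌊$185,344/3⌋ = $61,781 → take DB $77,904. Book value $129,840.
Year 3: DB = ⌊$129,840 × 150%/4⌋ = $48,690; SL = ⌊$107,440/2⌋ = $53,720 → take SL $53,720. Book value $76,120.

$53,720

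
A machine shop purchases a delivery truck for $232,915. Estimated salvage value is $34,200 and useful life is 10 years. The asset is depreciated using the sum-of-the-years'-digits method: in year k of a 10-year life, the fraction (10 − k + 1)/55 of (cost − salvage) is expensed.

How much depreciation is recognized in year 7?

Depreciable base = $232,915 − $34,200 = $198,715.
Sum of the years' digits = 10+9+8+7+6+5+4+3+2+1 = 55.
Year 1: $198,715 × 10/55 = $36,130. Book value $196,785.
Year 2: $198,715 × 9/55 = $32,517. Book value $164,268.
Year 3: $198,715 × 8/55 = $28,904. Book value $135,364.
Year 4: $198,715 × 7/55 = $25,291. Book value $110,073.
Year 5: $198,715 × 6/55 = $21,678. Book value $88,395.
Year 6: $198,715 × 5/55 = $18,065. Book value $70,330.
Year 7: $198,715 × 4/55 = $14,452. Book value $55,878.

$14,452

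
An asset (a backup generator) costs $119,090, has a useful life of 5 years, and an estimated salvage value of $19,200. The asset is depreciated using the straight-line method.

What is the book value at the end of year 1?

Depreciable base = $119,090 − $19,200 = $99,890.
Annual expense = $99,890 / 5 = $19,978.
End of year 1: book value $99,112.

$99,112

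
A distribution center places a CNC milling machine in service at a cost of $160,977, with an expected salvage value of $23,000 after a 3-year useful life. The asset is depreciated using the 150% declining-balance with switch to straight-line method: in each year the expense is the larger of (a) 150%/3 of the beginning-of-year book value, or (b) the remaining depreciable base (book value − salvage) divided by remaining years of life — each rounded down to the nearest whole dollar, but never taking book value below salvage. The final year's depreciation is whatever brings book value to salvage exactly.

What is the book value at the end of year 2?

$40,245

Depreciable base = $160,977 − $23,000 = $137,977.
Year 1: DB = ⌊$160,977 × 150%/3⌋ = $80,488; SL = ⌊$137,977/3⌋ = $45,992 → take DB $80,488. Book value $80,489.
Year 2: DB = ⌊$80,489 × 150%/3⌋ = $40,244; SL = ⌊$57,489/2⌋ = $28,744 → take DB $40,244. Book value $40,245.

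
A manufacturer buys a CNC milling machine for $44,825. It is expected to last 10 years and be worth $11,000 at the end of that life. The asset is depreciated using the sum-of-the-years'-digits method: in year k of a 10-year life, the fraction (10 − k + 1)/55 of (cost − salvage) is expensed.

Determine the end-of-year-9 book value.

$11,615

Depreciable base = $44,825 − $11,000 = $33,825.
Sum of the years' digits = 10+9+8+7+6+5+4+3+2+1 = 55.
Year 1: $33,825 × 10/55 = $6,150. Book value $38,675.
Year 2: $33,825 × 9/55 = $5,535. Book value $33,140.
Year 3: $33,825 × 8/55 = $4,920. Book value $28,220.
Year 4: $33,825 × 7/55 = $4,305. Book value $23,915.
Year 5: $33,825 × 6/55 = $3,690. Book value $20,225.
Year 6: $33,825 × 5/55 = $3,075. Book value $17,150.
Year 7: $33,825 × 4/55 = $2,460. Book value $14,690.
Year 8: $33,825 × 3/55 = $1,845. Book value $12,845.
Year 9: $33,825 × 2/55 = $1,230. Book value $11,615.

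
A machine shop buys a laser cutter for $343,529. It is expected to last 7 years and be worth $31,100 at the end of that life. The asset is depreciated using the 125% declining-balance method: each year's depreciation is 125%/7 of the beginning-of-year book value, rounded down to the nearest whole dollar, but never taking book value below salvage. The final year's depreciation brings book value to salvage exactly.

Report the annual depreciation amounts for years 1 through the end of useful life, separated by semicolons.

$61,344; $50,390; $41,391; $34,000; $27,929; $22,941; $74,434

Depreciable base = $343,529 − $31,100 = $312,429.
Year 1: ⌊$343,529 × 125%/7⌋ = $61,344. Book value $282,185.
Year 2: ⌊$282,185 × 125%/7⌋ = $50,390. Book value $231,795.
Year 3: ⌊$231,795 × 125%/7⌋ = $41,391. Book value $190,404.
Year 4: ⌊$190,404 × 125%/7⌋ = $34,000. Book value $156,404.
Year 5: ⌊$156,404 × 125%/7⌋ = $27,929. Book value $128,475.
Year 6: ⌊$128,475 × 125%/7⌋ = $22,941. Book value $105,534.
Year 7 (final): $105,534 − $31,100 = $74,434. Book value $31,100.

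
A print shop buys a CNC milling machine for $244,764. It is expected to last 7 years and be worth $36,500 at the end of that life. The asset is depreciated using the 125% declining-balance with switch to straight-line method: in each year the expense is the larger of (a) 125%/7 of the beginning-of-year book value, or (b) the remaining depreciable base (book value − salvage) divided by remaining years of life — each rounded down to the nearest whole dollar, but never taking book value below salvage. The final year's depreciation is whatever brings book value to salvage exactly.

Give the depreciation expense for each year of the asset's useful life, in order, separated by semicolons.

Depreciable base = $244,764 − $36,500 = $208,264.
Year 1: DB = ⌊$244,764 × 125%/7⌋ = $43,707; SL = ⌊$208,264/7⌋ = $29,752 → take DB $43,707. Book value $201,057.
Year 2: DB = ⌊$201,057 × 125%/7⌋ = $35,903; SL = ⌊$164,557/6⌋ = $27,426 → take DB $35,903. Book value $165,154.
Year 3: DB = ⌊$165,154 × 125%/7⌋ = $29,491; SL = ⌊$128,654/5⌋ = $25,730 → take DB $29,491. Book value $135,663.
Year 4: DB = ⌊$135,663 × 125%/7⌋ = $24,225; SL = ⌊$99,163/4⌋ = $24,790 → take SL $24,790. Book value $110,873.
Year 5: DB = ⌊$110,873 × 125%/7⌋ = $19,798; SL = ⌊$74,373/3⌋ = $24,791 → take SL $24,791. Book value $86,082.
Year 6: DB = ⌊$86,082 × 125%/7⌋ = $15,371; SL = ⌊$49,582/2⌋ = $24,791 → take SL $24,791. Book value $61,291.
Year 7 (final): $61,291 − $36,500 = $24,791. Book value $36,500.

$43,707; $35,903; $29,491; $24,790; $24,791; $24,791; $24,791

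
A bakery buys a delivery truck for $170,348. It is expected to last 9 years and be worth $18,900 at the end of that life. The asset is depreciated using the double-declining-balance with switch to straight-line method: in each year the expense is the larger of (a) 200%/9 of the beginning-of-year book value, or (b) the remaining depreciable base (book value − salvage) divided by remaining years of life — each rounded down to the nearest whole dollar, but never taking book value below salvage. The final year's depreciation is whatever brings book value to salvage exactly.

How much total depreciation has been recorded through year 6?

Depreciable base = $170,348 − $18,900 = $151,448.
Year 1: DB = ⌊$170,348 × 200%/9⌋ = $37,855; SL = ⌊$151,448/9⌋ = $16,827 → take DB $37,855. Book value $132,493.
Year 2: DB = ⌊$132,493 × 200%/9⌋ = $29,442; SL = ⌊$113,593/8⌋ = $14,199 → take DB $29,442. Book value $103,051.
Year 3: DB = ⌊$103,051 × 200%/9⌋ = $22,900; SL = ⌊$84,151/7⌋ = $12,021 → take DB $22,900. Book value $80,151.
Year 4: DB = ⌊$80,151 × 200%/9⌋ = $17,811; SL = ⌊$61,251/6⌋ = $10,208 → take DB $17,811. Book value $62,340.
Year 5: DB = ⌊$62,340 × 200%/9⌋ = $13,853; SL = ⌊$43,440/5⌋ = $8,688 → take DB $13,853. Book value $48,487.
Year 6: DB = ⌊$48,487 × 200%/9⌋ = $10,774; SL = ⌊$29,587/4⌋ = $7,396 → take DB $10,774. Book value $37,713.
Accumulated through year 6 = $170,348 − $37,713 = $132,635.

$132,635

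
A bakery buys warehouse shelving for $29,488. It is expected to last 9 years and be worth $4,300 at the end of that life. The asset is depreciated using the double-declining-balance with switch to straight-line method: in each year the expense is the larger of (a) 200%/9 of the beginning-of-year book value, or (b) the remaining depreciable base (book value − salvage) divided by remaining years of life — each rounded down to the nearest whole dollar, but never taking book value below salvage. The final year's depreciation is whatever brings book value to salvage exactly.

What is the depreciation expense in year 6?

$1,865

Depreciable base = $29,488 − $4,300 = $25,188.
Year 1: DB = ⌊$29,488 × 200%/9⌋ = $6,552; SL = ⌊$25,188/9⌋ = $2,798 → take DB $6,552. Book value $22,936.
Year 2: DB = ⌊$22,936 × 200%/9⌋ = $5,096; SL = ⌊$18,636/8⌋ = $2,329 → take DB $5,096. Book value $17,840.
Year 3: DB = ⌊$17,840 × 200%/9⌋ = $3,964; SL = ⌊$13,540/7⌋ = $1,934 → take DB $3,964. Book value $13,876.
Year 4: DB = ⌊$13,876 × 200%/9⌋ = $3,083; SL = ⌊$9,576/6⌋ = $1,596 → take DB $3,083. Book value $10,793.
Year 5: DB = ⌊$10,793 × 200%/9⌋ = $2,398; SL = ⌊$6,493/5⌋ = $1,298 → take DB $2,398. Book value $8,395.
Year 6: DB = ⌊$8,395 × 200%/9⌋ = $1,865; SL = ⌊$4,095/4⌋ = $1,023 → take DB $1,865. Book value $6,530.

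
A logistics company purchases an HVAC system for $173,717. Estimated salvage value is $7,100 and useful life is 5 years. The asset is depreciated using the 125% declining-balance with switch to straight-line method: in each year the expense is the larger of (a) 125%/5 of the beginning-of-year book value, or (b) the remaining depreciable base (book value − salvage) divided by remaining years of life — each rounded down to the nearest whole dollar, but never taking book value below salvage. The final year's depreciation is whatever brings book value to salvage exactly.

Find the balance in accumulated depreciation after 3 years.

$106,206

Depreciable base = $173,717 − $7,100 = $166,617.
Year 1: DB = ⌊$173,717 × 125%/5⌋ = $43,429; SL = ⌊$166,617/5⌋ = $33,323 → take DB $43,429. Book value $130,288.
Year 2: DB = ⌊$130,288 × 125%/5⌋ = $32,572; SL = ⌊$123,188/4⌋ = $30,797 → take DB $32,572. Book value $97,716.
Year 3: DB = ⌊$97,716 × 125%/5⌋ = $24,429; SL = ⌊$90,616/3⌋ = $30,205 → take SL $30,205. Book value $67,511.
Accumulated through year 3 = $173,717 − $67,511 = $106,206.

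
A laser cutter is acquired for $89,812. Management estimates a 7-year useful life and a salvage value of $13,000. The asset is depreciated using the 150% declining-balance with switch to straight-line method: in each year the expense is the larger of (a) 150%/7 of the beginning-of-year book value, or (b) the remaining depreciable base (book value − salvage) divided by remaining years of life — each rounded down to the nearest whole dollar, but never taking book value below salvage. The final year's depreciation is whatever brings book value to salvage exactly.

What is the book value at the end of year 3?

$43,565

Depreciable base = $89,812 − $13,000 = $76,812.
Year 1: DB = ⌊$89,812 × 150%/7⌋ = $19,245; SL = ⌊$76,812/7⌋ = $10,973 → take DB $19,245. Book value $70,567.
Year 2: DB = ⌊$70,567 × 150%/7⌋ = $15,121; SL = ⌊$57,567/6⌋ = $9,594 → take DB $15,121. Book value $55,446.
Year 3: DB = ⌊$55,446 × 150%/7⌋ = $11,881; SL = ⌊$42,446/5⌋ = $8,489 → take DB $11,881. Book value $43,565.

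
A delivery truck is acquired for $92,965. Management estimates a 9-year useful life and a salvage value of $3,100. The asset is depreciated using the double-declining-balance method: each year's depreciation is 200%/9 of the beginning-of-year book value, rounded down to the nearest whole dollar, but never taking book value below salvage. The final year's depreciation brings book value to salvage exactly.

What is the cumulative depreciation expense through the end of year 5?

$66,503

Depreciable base = $92,965 − $3,100 = $89,865.
Year 1: ⌊$92,965 × 200%/9⌋ = $20,658. Book value $72,307.
Year 2: ⌊$72,307 × 200%/9⌋ = $16,068. Book value $56,239.
Year 3: ⌊$56,239 × 200%/9⌋ = $12,497. Book value $43,742.
Year 4: ⌊$43,742 × 200%/9⌋ = $9,720. Book value $34,022.
Year 5: ⌊$34,022 × 200%/9⌋ = $7,560. Book value $26,462.
Accumulated through year 5 = $92,965 − $26,462 = $66,503.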